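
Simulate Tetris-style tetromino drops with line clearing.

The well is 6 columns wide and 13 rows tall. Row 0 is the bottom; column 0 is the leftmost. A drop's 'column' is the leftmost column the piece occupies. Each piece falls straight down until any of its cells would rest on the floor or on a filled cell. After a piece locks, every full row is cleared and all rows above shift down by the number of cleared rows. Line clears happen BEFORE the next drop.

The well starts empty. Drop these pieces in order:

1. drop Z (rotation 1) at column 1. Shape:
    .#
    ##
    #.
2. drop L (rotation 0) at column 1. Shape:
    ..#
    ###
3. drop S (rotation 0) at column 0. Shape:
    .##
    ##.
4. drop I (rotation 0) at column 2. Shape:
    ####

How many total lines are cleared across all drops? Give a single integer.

Answer: 0

Derivation:
Drop 1: Z rot1 at col 1 lands with bottom-row=0; cleared 0 line(s) (total 0); column heights now [0 2 3 0 0 0], max=3
Drop 2: L rot0 at col 1 lands with bottom-row=3; cleared 0 line(s) (total 0); column heights now [0 4 4 5 0 0], max=5
Drop 3: S rot0 at col 0 lands with bottom-row=4; cleared 0 line(s) (total 0); column heights now [5 6 6 5 0 0], max=6
Drop 4: I rot0 at col 2 lands with bottom-row=6; cleared 0 line(s) (total 0); column heights now [5 6 7 7 7 7], max=7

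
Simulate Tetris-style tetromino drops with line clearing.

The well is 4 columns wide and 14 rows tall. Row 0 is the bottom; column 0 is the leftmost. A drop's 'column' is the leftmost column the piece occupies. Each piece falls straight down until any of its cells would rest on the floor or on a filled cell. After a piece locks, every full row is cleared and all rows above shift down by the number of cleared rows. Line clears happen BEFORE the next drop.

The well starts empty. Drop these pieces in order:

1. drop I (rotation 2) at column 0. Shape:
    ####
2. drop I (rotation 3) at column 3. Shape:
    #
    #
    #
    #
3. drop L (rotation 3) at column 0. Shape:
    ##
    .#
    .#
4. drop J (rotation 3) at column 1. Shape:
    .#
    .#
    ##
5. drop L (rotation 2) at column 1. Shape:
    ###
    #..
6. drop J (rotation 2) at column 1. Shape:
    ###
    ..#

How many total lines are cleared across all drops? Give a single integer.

Answer: 1

Derivation:
Drop 1: I rot2 at col 0 lands with bottom-row=0; cleared 1 line(s) (total 1); column heights now [0 0 0 0], max=0
Drop 2: I rot3 at col 3 lands with bottom-row=0; cleared 0 line(s) (total 1); column heights now [0 0 0 4], max=4
Drop 3: L rot3 at col 0 lands with bottom-row=0; cleared 0 line(s) (total 1); column heights now [3 3 0 4], max=4
Drop 4: J rot3 at col 1 lands with bottom-row=3; cleared 0 line(s) (total 1); column heights now [3 4 6 4], max=6
Drop 5: L rot2 at col 1 lands with bottom-row=5; cleared 0 line(s) (total 1); column heights now [3 7 7 7], max=7
Drop 6: J rot2 at col 1 lands with bottom-row=7; cleared 0 line(s) (total 1); column heights now [3 9 9 9], max=9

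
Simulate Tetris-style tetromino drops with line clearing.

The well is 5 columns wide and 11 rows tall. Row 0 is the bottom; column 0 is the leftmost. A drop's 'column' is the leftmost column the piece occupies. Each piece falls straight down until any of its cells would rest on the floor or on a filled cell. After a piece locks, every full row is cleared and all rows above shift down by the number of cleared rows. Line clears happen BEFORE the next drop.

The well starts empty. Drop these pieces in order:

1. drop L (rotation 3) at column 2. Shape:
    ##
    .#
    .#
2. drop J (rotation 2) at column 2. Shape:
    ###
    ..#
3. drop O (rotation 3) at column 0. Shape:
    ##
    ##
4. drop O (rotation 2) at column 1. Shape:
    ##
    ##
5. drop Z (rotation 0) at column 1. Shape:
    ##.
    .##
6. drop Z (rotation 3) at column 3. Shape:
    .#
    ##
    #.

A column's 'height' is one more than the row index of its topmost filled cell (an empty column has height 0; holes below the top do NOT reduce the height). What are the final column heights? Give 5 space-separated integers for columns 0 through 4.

Drop 1: L rot3 at col 2 lands with bottom-row=0; cleared 0 line(s) (total 0); column heights now [0 0 3 3 0], max=3
Drop 2: J rot2 at col 2 lands with bottom-row=2; cleared 0 line(s) (total 0); column heights now [0 0 4 4 4], max=4
Drop 3: O rot3 at col 0 lands with bottom-row=0; cleared 0 line(s) (total 0); column heights now [2 2 4 4 4], max=4
Drop 4: O rot2 at col 1 lands with bottom-row=4; cleared 0 line(s) (total 0); column heights now [2 6 6 4 4], max=6
Drop 5: Z rot0 at col 1 lands with bottom-row=6; cleared 0 line(s) (total 0); column heights now [2 8 8 7 4], max=8
Drop 6: Z rot3 at col 3 lands with bottom-row=7; cleared 0 line(s) (total 0); column heights now [2 8 8 9 10], max=10

Answer: 2 8 8 9 10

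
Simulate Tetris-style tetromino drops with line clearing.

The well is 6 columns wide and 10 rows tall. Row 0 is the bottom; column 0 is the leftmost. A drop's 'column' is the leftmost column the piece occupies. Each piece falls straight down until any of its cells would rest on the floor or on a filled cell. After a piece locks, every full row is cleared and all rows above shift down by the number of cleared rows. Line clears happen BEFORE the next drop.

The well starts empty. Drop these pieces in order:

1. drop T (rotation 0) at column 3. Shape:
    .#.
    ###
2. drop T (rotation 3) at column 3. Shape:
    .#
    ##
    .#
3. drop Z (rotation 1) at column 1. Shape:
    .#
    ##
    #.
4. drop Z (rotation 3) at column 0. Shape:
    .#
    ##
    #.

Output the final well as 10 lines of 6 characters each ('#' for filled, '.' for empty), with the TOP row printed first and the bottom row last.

Drop 1: T rot0 at col 3 lands with bottom-row=0; cleared 0 line(s) (total 0); column heights now [0 0 0 1 2 1], max=2
Drop 2: T rot3 at col 3 lands with bottom-row=2; cleared 0 line(s) (total 0); column heights now [0 0 0 4 5 1], max=5
Drop 3: Z rot1 at col 1 lands with bottom-row=0; cleared 0 line(s) (total 0); column heights now [0 2 3 4 5 1], max=5
Drop 4: Z rot3 at col 0 lands with bottom-row=1; cleared 0 line(s) (total 0); column heights now [3 4 3 4 5 1], max=5

Answer: ......
......
......
......
......
....#.
.#.##.
###.#.
###.#.
.#.###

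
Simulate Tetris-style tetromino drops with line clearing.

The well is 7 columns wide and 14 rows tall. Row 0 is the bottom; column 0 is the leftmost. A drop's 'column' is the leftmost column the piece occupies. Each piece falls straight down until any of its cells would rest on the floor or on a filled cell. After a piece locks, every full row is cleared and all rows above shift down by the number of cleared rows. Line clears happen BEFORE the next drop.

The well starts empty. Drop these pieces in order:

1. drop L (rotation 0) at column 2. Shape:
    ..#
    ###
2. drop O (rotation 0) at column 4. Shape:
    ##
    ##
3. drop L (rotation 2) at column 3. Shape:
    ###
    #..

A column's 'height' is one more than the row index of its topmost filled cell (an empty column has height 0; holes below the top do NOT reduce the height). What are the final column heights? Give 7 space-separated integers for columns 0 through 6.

Drop 1: L rot0 at col 2 lands with bottom-row=0; cleared 0 line(s) (total 0); column heights now [0 0 1 1 2 0 0], max=2
Drop 2: O rot0 at col 4 lands with bottom-row=2; cleared 0 line(s) (total 0); column heights now [0 0 1 1 4 4 0], max=4
Drop 3: L rot2 at col 3 lands with bottom-row=3; cleared 0 line(s) (total 0); column heights now [0 0 1 5 5 5 0], max=5

Answer: 0 0 1 5 5 5 0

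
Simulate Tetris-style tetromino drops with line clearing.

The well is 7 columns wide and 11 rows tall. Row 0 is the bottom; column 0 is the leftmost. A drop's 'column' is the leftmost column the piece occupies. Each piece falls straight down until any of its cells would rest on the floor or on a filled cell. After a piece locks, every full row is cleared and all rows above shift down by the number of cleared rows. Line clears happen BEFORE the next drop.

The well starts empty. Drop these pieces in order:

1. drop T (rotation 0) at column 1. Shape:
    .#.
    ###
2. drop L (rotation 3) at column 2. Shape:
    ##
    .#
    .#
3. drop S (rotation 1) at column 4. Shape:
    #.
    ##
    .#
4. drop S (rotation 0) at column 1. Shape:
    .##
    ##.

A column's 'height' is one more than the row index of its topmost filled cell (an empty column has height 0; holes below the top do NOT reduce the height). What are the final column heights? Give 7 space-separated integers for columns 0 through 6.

Answer: 0 5 6 6 3 2 0

Derivation:
Drop 1: T rot0 at col 1 lands with bottom-row=0; cleared 0 line(s) (total 0); column heights now [0 1 2 1 0 0 0], max=2
Drop 2: L rot3 at col 2 lands with bottom-row=1; cleared 0 line(s) (total 0); column heights now [0 1 4 4 0 0 0], max=4
Drop 3: S rot1 at col 4 lands with bottom-row=0; cleared 0 line(s) (total 0); column heights now [0 1 4 4 3 2 0], max=4
Drop 4: S rot0 at col 1 lands with bottom-row=4; cleared 0 line(s) (total 0); column heights now [0 5 6 6 3 2 0], max=6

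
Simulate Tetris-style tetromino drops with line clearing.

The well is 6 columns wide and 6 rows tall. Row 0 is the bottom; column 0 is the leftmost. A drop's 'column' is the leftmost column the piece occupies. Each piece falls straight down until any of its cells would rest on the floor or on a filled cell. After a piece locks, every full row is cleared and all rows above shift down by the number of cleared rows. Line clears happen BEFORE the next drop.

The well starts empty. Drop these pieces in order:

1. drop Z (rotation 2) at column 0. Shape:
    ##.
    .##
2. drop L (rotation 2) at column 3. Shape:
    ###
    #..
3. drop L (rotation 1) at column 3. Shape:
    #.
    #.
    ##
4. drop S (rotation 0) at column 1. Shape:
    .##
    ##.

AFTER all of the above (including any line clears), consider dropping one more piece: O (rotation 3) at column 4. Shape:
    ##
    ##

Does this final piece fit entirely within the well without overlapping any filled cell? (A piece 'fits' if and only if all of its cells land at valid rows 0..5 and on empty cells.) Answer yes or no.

Drop 1: Z rot2 at col 0 lands with bottom-row=0; cleared 0 line(s) (total 0); column heights now [2 2 1 0 0 0], max=2
Drop 2: L rot2 at col 3 lands with bottom-row=0; cleared 0 line(s) (total 0); column heights now [2 2 1 2 2 2], max=2
Drop 3: L rot1 at col 3 lands with bottom-row=2; cleared 0 line(s) (total 0); column heights now [2 2 1 5 3 2], max=5
Drop 4: S rot0 at col 1 lands with bottom-row=4; cleared 0 line(s) (total 0); column heights now [2 5 6 6 3 2], max=6
Test piece O rot3 at col 4 (width 2): heights before test = [2 5 6 6 3 2]; fits = True

Answer: yes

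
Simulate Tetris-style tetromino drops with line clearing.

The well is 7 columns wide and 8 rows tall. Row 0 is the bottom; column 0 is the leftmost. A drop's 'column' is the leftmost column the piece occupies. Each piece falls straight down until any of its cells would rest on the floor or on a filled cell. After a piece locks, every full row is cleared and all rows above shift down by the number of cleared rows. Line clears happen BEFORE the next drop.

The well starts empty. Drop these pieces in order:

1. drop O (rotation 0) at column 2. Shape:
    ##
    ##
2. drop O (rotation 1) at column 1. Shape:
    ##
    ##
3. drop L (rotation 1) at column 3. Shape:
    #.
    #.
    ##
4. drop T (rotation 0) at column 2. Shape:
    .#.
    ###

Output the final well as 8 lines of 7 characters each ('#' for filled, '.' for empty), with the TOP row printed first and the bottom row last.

Drop 1: O rot0 at col 2 lands with bottom-row=0; cleared 0 line(s) (total 0); column heights now [0 0 2 2 0 0 0], max=2
Drop 2: O rot1 at col 1 lands with bottom-row=2; cleared 0 line(s) (total 0); column heights now [0 4 4 2 0 0 0], max=4
Drop 3: L rot1 at col 3 lands with bottom-row=2; cleared 0 line(s) (total 0); column heights now [0 4 4 5 3 0 0], max=5
Drop 4: T rot0 at col 2 lands with bottom-row=5; cleared 0 line(s) (total 0); column heights now [0 4 6 7 6 0 0], max=7

Answer: .......
...#...
..###..
...#...
.###...
.####..
..##...
..##...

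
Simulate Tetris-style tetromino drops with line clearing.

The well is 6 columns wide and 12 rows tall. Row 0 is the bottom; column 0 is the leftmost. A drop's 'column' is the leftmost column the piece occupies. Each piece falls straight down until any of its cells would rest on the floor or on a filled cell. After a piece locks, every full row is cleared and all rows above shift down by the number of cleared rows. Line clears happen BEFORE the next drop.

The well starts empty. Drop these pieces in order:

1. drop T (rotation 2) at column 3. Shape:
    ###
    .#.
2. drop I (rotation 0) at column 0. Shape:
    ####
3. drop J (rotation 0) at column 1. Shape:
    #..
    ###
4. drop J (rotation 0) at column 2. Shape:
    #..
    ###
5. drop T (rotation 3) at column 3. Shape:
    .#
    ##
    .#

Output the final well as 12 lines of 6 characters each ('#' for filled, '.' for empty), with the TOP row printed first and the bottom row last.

Drop 1: T rot2 at col 3 lands with bottom-row=0; cleared 0 line(s) (total 0); column heights now [0 0 0 2 2 2], max=2
Drop 2: I rot0 at col 0 lands with bottom-row=2; cleared 0 line(s) (total 0); column heights now [3 3 3 3 2 2], max=3
Drop 3: J rot0 at col 1 lands with bottom-row=3; cleared 0 line(s) (total 0); column heights now [3 5 4 4 2 2], max=5
Drop 4: J rot0 at col 2 lands with bottom-row=4; cleared 0 line(s) (total 0); column heights now [3 5 6 5 5 2], max=6
Drop 5: T rot3 at col 3 lands with bottom-row=5; cleared 0 line(s) (total 0); column heights now [3 5 6 7 8 2], max=8

Answer: ......
......
......
......
....#.
...##.
..#.#.
.####.
.###..
####..
...###
....#.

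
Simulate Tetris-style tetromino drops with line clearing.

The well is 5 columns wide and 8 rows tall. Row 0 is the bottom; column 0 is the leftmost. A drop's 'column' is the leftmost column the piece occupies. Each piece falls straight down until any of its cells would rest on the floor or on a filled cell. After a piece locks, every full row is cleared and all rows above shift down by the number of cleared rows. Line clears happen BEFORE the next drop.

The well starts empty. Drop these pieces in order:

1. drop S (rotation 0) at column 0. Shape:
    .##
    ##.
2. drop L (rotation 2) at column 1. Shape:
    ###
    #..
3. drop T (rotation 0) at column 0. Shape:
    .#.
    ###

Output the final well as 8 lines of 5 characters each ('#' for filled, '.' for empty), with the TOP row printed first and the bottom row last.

Answer: .....
.....
.#...
###..
.###.
.#...
.##..
##...

Derivation:
Drop 1: S rot0 at col 0 lands with bottom-row=0; cleared 0 line(s) (total 0); column heights now [1 2 2 0 0], max=2
Drop 2: L rot2 at col 1 lands with bottom-row=2; cleared 0 line(s) (total 0); column heights now [1 4 4 4 0], max=4
Drop 3: T rot0 at col 0 lands with bottom-row=4; cleared 0 line(s) (total 0); column heights now [5 6 5 4 0], max=6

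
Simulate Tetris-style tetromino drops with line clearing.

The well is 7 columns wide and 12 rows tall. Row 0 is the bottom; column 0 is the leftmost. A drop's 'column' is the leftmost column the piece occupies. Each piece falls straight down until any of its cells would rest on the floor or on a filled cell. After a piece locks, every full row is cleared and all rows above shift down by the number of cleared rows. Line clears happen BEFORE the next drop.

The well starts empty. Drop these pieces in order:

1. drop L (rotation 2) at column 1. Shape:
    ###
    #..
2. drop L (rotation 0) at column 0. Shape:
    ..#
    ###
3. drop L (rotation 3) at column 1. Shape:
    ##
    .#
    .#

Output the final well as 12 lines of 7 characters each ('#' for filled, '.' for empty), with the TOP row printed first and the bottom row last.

Drop 1: L rot2 at col 1 lands with bottom-row=0; cleared 0 line(s) (total 0); column heights now [0 2 2 2 0 0 0], max=2
Drop 2: L rot0 at col 0 lands with bottom-row=2; cleared 0 line(s) (total 0); column heights now [3 3 4 2 0 0 0], max=4
Drop 3: L rot3 at col 1 lands with bottom-row=4; cleared 0 line(s) (total 0); column heights now [3 7 7 2 0 0 0], max=7

Answer: .......
.......
.......
.......
.......
.##....
..#....
..#....
..#....
###....
.###...
.#.....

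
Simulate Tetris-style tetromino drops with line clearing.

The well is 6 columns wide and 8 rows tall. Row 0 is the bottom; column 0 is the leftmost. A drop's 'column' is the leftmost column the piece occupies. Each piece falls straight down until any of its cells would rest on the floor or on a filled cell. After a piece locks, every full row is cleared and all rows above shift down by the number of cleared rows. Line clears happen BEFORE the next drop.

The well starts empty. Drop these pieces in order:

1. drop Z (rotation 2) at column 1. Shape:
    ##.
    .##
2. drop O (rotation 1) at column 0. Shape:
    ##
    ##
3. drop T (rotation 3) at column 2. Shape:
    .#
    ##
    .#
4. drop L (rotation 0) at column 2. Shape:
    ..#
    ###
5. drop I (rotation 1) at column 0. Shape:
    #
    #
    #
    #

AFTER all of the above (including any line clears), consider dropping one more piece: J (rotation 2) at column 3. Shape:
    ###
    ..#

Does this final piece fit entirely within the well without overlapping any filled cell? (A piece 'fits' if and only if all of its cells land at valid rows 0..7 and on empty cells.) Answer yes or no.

Drop 1: Z rot2 at col 1 lands with bottom-row=0; cleared 0 line(s) (total 0); column heights now [0 2 2 1 0 0], max=2
Drop 2: O rot1 at col 0 lands with bottom-row=2; cleared 0 line(s) (total 0); column heights now [4 4 2 1 0 0], max=4
Drop 3: T rot3 at col 2 lands with bottom-row=1; cleared 0 line(s) (total 0); column heights now [4 4 3 4 0 0], max=4
Drop 4: L rot0 at col 2 lands with bottom-row=4; cleared 0 line(s) (total 0); column heights now [4 4 5 5 6 0], max=6
Drop 5: I rot1 at col 0 lands with bottom-row=4; cleared 0 line(s) (total 0); column heights now [8 4 5 5 6 0], max=8
Test piece J rot2 at col 3 (width 3): heights before test = [8 4 5 5 6 0]; fits = True

Answer: yes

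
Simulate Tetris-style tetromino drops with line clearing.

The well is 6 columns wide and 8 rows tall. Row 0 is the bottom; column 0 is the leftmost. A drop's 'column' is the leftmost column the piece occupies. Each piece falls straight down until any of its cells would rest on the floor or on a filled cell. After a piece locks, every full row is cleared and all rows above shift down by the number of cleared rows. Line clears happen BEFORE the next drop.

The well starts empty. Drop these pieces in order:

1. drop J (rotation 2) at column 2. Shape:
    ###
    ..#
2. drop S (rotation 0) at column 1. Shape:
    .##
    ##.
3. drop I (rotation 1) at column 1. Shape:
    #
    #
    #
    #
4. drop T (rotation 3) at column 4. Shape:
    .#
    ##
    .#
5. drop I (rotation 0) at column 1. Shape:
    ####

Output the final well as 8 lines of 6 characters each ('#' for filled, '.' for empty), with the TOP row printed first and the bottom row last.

Answer: .####.
.#....
.#....
.#....
.###.#
.##.##
..####
....#.

Derivation:
Drop 1: J rot2 at col 2 lands with bottom-row=0; cleared 0 line(s) (total 0); column heights now [0 0 2 2 2 0], max=2
Drop 2: S rot0 at col 1 lands with bottom-row=2; cleared 0 line(s) (total 0); column heights now [0 3 4 4 2 0], max=4
Drop 3: I rot1 at col 1 lands with bottom-row=3; cleared 0 line(s) (total 0); column heights now [0 7 4 4 2 0], max=7
Drop 4: T rot3 at col 4 lands with bottom-row=1; cleared 0 line(s) (total 0); column heights now [0 7 4 4 3 4], max=7
Drop 5: I rot0 at col 1 lands with bottom-row=7; cleared 0 line(s) (total 0); column heights now [0 8 8 8 8 4], max=8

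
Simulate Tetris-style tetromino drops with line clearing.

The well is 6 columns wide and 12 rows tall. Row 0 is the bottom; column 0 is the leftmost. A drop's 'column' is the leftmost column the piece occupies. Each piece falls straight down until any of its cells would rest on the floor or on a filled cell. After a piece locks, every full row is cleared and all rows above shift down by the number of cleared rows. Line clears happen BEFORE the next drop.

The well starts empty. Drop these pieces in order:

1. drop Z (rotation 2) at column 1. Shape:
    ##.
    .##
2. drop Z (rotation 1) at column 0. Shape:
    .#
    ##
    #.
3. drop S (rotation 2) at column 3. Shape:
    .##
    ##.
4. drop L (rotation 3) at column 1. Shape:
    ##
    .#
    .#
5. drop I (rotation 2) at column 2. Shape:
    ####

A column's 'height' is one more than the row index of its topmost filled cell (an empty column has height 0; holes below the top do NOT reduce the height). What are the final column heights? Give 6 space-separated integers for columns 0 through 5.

Drop 1: Z rot2 at col 1 lands with bottom-row=0; cleared 0 line(s) (total 0); column heights now [0 2 2 1 0 0], max=2
Drop 2: Z rot1 at col 0 lands with bottom-row=1; cleared 0 line(s) (total 0); column heights now [3 4 2 1 0 0], max=4
Drop 3: S rot2 at col 3 lands with bottom-row=1; cleared 0 line(s) (total 0); column heights now [3 4 2 2 3 3], max=4
Drop 4: L rot3 at col 1 lands with bottom-row=2; cleared 0 line(s) (total 0); column heights now [3 5 5 2 3 3], max=5
Drop 5: I rot2 at col 2 lands with bottom-row=5; cleared 0 line(s) (total 0); column heights now [3 5 6 6 6 6], max=6

Answer: 3 5 6 6 6 6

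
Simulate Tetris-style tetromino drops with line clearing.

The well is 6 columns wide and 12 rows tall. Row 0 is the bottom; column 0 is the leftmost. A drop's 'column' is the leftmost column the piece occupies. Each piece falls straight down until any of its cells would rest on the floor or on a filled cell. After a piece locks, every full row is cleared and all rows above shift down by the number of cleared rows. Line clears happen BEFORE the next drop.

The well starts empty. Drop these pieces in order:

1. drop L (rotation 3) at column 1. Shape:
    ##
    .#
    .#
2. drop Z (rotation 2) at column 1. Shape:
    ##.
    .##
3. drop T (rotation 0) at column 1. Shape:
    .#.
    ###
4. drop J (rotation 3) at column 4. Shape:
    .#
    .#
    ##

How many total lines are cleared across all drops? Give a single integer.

Answer: 0

Derivation:
Drop 1: L rot3 at col 1 lands with bottom-row=0; cleared 0 line(s) (total 0); column heights now [0 3 3 0 0 0], max=3
Drop 2: Z rot2 at col 1 lands with bottom-row=3; cleared 0 line(s) (total 0); column heights now [0 5 5 4 0 0], max=5
Drop 3: T rot0 at col 1 lands with bottom-row=5; cleared 0 line(s) (total 0); column heights now [0 6 7 6 0 0], max=7
Drop 4: J rot3 at col 4 lands with bottom-row=0; cleared 0 line(s) (total 0); column heights now [0 6 7 6 1 3], max=7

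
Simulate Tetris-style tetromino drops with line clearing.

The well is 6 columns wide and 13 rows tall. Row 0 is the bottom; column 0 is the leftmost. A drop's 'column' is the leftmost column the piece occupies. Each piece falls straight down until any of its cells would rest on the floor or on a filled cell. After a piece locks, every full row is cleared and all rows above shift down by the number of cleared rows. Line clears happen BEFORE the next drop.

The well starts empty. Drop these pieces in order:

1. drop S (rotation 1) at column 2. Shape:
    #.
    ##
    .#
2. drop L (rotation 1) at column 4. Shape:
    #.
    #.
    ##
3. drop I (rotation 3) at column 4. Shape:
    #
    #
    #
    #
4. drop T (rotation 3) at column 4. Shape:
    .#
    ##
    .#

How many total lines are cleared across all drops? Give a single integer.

Answer: 0

Derivation:
Drop 1: S rot1 at col 2 lands with bottom-row=0; cleared 0 line(s) (total 0); column heights now [0 0 3 2 0 0], max=3
Drop 2: L rot1 at col 4 lands with bottom-row=0; cleared 0 line(s) (total 0); column heights now [0 0 3 2 3 1], max=3
Drop 3: I rot3 at col 4 lands with bottom-row=3; cleared 0 line(s) (total 0); column heights now [0 0 3 2 7 1], max=7
Drop 4: T rot3 at col 4 lands with bottom-row=6; cleared 0 line(s) (total 0); column heights now [0 0 3 2 8 9], max=9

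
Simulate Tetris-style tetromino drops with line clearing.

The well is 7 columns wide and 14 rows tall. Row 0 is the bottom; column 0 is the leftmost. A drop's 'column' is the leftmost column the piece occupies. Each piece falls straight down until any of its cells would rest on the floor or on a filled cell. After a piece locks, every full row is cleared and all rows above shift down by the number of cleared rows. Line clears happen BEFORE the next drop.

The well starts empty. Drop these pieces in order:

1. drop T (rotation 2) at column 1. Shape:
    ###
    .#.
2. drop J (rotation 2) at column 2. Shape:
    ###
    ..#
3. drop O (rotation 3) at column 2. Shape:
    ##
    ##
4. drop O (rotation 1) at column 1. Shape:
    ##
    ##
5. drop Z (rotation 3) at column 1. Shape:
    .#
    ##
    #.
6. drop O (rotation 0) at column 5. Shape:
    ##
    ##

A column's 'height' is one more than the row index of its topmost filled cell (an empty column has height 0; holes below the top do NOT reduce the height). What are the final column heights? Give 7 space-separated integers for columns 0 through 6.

Answer: 0 9 10 5 3 2 2

Derivation:
Drop 1: T rot2 at col 1 lands with bottom-row=0; cleared 0 line(s) (total 0); column heights now [0 2 2 2 0 0 0], max=2
Drop 2: J rot2 at col 2 lands with bottom-row=1; cleared 0 line(s) (total 0); column heights now [0 2 3 3 3 0 0], max=3
Drop 3: O rot3 at col 2 lands with bottom-row=3; cleared 0 line(s) (total 0); column heights now [0 2 5 5 3 0 0], max=5
Drop 4: O rot1 at col 1 lands with bottom-row=5; cleared 0 line(s) (total 0); column heights now [0 7 7 5 3 0 0], max=7
Drop 5: Z rot3 at col 1 lands with bottom-row=7; cleared 0 line(s) (total 0); column heights now [0 9 10 5 3 0 0], max=10
Drop 6: O rot0 at col 5 lands with bottom-row=0; cleared 0 line(s) (total 0); column heights now [0 9 10 5 3 2 2], max=10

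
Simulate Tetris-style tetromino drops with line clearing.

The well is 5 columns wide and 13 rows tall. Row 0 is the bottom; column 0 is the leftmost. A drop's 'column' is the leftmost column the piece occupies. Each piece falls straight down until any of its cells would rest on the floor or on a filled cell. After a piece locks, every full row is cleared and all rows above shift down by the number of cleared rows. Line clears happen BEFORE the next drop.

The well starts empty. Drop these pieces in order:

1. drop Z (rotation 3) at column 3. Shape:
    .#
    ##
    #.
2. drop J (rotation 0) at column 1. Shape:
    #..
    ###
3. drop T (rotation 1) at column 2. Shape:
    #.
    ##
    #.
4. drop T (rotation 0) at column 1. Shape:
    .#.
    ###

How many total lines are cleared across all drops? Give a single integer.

Drop 1: Z rot3 at col 3 lands with bottom-row=0; cleared 0 line(s) (total 0); column heights now [0 0 0 2 3], max=3
Drop 2: J rot0 at col 1 lands with bottom-row=2; cleared 0 line(s) (total 0); column heights now [0 4 3 3 3], max=4
Drop 3: T rot1 at col 2 lands with bottom-row=3; cleared 0 line(s) (total 0); column heights now [0 4 6 5 3], max=6
Drop 4: T rot0 at col 1 lands with bottom-row=6; cleared 0 line(s) (total 0); column heights now [0 7 8 7 3], max=8

Answer: 0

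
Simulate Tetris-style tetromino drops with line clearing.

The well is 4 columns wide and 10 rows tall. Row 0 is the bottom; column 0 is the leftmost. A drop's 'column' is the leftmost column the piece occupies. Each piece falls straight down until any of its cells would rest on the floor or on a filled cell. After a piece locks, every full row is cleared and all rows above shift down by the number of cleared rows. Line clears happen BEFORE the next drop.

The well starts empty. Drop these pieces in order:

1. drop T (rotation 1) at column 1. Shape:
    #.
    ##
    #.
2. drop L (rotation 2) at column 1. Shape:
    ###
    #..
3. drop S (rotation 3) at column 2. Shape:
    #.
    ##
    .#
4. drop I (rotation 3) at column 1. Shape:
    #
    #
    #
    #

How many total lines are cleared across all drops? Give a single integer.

Answer: 0

Derivation:
Drop 1: T rot1 at col 1 lands with bottom-row=0; cleared 0 line(s) (total 0); column heights now [0 3 2 0], max=3
Drop 2: L rot2 at col 1 lands with bottom-row=3; cleared 0 line(s) (total 0); column heights now [0 5 5 5], max=5
Drop 3: S rot3 at col 2 lands with bottom-row=5; cleared 0 line(s) (total 0); column heights now [0 5 8 7], max=8
Drop 4: I rot3 at col 1 lands with bottom-row=5; cleared 0 line(s) (total 0); column heights now [0 9 8 7], max=9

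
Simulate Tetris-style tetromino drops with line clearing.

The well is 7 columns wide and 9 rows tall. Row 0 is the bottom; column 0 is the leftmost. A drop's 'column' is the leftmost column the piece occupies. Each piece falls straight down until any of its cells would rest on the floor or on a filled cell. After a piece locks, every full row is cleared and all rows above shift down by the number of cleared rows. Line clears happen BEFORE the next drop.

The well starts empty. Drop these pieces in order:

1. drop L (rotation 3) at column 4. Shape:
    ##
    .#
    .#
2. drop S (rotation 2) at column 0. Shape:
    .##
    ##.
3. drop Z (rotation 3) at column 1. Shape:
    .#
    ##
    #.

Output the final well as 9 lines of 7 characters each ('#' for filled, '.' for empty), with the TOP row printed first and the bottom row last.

Drop 1: L rot3 at col 4 lands with bottom-row=0; cleared 0 line(s) (total 0); column heights now [0 0 0 0 3 3 0], max=3
Drop 2: S rot2 at col 0 lands with bottom-row=0; cleared 0 line(s) (total 0); column heights now [1 2 2 0 3 3 0], max=3
Drop 3: Z rot3 at col 1 lands with bottom-row=2; cleared 0 line(s) (total 0); column heights now [1 4 5 0 3 3 0], max=5

Answer: .......
.......
.......
.......
..#....
.##....
.#..##.
.##..#.
##...#.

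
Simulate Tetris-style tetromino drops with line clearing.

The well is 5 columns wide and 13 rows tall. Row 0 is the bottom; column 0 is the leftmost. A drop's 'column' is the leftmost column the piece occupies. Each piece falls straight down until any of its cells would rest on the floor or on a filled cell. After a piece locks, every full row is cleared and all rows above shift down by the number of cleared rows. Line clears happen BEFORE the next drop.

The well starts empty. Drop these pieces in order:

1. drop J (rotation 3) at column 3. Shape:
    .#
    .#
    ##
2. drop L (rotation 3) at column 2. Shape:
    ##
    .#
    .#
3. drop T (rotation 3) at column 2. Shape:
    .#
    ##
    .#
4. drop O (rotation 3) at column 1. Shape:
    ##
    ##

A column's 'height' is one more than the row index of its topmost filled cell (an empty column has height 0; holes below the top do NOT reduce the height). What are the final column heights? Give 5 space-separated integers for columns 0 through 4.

Answer: 0 8 8 7 3

Derivation:
Drop 1: J rot3 at col 3 lands with bottom-row=0; cleared 0 line(s) (total 0); column heights now [0 0 0 1 3], max=3
Drop 2: L rot3 at col 2 lands with bottom-row=1; cleared 0 line(s) (total 0); column heights now [0 0 4 4 3], max=4
Drop 3: T rot3 at col 2 lands with bottom-row=4; cleared 0 line(s) (total 0); column heights now [0 0 6 7 3], max=7
Drop 4: O rot3 at col 1 lands with bottom-row=6; cleared 0 line(s) (total 0); column heights now [0 8 8 7 3], max=8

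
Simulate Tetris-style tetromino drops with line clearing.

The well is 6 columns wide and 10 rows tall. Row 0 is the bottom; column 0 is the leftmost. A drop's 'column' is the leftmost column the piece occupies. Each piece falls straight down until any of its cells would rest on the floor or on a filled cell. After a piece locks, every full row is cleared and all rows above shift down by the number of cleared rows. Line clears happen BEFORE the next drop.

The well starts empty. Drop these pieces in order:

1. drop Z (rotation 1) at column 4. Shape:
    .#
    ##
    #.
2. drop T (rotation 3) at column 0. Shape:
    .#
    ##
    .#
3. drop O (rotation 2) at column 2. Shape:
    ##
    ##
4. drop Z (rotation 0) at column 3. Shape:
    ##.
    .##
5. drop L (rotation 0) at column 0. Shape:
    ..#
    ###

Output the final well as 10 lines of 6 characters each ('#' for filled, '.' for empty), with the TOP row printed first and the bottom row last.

Answer: ......
......
......
......
......
......
..###.
###.##
.#...#
.####.

Derivation:
Drop 1: Z rot1 at col 4 lands with bottom-row=0; cleared 0 line(s) (total 0); column heights now [0 0 0 0 2 3], max=3
Drop 2: T rot3 at col 0 lands with bottom-row=0; cleared 0 line(s) (total 0); column heights now [2 3 0 0 2 3], max=3
Drop 3: O rot2 at col 2 lands with bottom-row=0; cleared 1 line(s) (total 1); column heights now [0 2 1 1 1 2], max=2
Drop 4: Z rot0 at col 3 lands with bottom-row=2; cleared 0 line(s) (total 1); column heights now [0 2 1 4 4 3], max=4
Drop 5: L rot0 at col 0 lands with bottom-row=2; cleared 0 line(s) (total 1); column heights now [3 3 4 4 4 3], max=4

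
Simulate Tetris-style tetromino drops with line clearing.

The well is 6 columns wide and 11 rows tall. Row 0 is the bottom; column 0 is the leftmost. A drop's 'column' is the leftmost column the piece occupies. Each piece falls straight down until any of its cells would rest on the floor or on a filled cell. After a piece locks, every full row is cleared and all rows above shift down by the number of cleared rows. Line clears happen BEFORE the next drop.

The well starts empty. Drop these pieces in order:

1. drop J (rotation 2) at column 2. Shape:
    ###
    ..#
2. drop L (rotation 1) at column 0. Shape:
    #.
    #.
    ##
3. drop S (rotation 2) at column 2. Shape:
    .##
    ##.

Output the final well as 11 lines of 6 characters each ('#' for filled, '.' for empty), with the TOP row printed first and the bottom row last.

Answer: ......
......
......
......
......
......
......
...##.
#.##..
#.###.
##..#.

Derivation:
Drop 1: J rot2 at col 2 lands with bottom-row=0; cleared 0 line(s) (total 0); column heights now [0 0 2 2 2 0], max=2
Drop 2: L rot1 at col 0 lands with bottom-row=0; cleared 0 line(s) (total 0); column heights now [3 1 2 2 2 0], max=3
Drop 3: S rot2 at col 2 lands with bottom-row=2; cleared 0 line(s) (total 0); column heights now [3 1 3 4 4 0], max=4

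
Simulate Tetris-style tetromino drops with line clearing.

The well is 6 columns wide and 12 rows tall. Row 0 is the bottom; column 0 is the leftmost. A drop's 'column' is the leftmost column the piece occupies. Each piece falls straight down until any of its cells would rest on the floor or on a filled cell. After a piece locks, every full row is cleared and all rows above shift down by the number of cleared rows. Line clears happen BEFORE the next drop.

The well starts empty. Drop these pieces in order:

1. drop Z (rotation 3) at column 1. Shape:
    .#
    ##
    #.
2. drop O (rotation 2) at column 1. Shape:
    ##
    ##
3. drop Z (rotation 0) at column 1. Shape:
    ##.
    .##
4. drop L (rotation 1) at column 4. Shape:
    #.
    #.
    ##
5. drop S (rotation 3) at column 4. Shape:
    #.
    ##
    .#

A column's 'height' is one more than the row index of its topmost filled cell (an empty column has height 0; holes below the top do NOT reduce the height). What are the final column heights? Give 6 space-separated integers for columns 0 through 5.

Answer: 0 7 7 6 5 4

Derivation:
Drop 1: Z rot3 at col 1 lands with bottom-row=0; cleared 0 line(s) (total 0); column heights now [0 2 3 0 0 0], max=3
Drop 2: O rot2 at col 1 lands with bottom-row=3; cleared 0 line(s) (total 0); column heights now [0 5 5 0 0 0], max=5
Drop 3: Z rot0 at col 1 lands with bottom-row=5; cleared 0 line(s) (total 0); column heights now [0 7 7 6 0 0], max=7
Drop 4: L rot1 at col 4 lands with bottom-row=0; cleared 0 line(s) (total 0); column heights now [0 7 7 6 3 1], max=7
Drop 5: S rot3 at col 4 lands with bottom-row=2; cleared 0 line(s) (total 0); column heights now [0 7 7 6 5 4], max=7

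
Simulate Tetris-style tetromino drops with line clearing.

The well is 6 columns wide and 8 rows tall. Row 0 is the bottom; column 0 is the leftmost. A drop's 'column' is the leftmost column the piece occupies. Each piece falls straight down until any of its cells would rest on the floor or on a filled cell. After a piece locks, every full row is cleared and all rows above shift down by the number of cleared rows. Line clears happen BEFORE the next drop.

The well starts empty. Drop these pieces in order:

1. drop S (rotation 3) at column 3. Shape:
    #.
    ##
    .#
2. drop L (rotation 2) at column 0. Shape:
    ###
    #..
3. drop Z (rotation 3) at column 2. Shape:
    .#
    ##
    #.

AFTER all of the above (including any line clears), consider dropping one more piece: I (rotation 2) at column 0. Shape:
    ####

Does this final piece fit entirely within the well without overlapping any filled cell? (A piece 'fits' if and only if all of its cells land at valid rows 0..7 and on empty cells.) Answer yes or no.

Drop 1: S rot3 at col 3 lands with bottom-row=0; cleared 0 line(s) (total 0); column heights now [0 0 0 3 2 0], max=3
Drop 2: L rot2 at col 0 lands with bottom-row=0; cleared 0 line(s) (total 0); column heights now [2 2 2 3 2 0], max=3
Drop 3: Z rot3 at col 2 lands with bottom-row=2; cleared 0 line(s) (total 0); column heights now [2 2 4 5 2 0], max=5
Test piece I rot2 at col 0 (width 4): heights before test = [2 2 4 5 2 0]; fits = True

Answer: yes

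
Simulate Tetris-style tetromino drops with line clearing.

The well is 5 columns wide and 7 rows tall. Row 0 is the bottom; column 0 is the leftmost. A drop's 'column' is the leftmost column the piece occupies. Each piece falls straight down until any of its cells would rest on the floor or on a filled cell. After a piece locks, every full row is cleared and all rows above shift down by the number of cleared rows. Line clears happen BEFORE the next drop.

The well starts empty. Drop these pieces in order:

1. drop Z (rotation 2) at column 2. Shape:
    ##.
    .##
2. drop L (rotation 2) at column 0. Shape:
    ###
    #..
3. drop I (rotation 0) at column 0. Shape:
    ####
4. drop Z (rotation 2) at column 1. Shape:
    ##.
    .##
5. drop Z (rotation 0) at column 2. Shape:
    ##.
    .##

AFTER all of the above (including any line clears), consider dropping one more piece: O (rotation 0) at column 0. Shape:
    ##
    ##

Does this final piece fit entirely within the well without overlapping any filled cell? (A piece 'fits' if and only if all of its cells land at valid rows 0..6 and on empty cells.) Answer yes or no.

Drop 1: Z rot2 at col 2 lands with bottom-row=0; cleared 0 line(s) (total 0); column heights now [0 0 2 2 1], max=2
Drop 2: L rot2 at col 0 lands with bottom-row=1; cleared 0 line(s) (total 0); column heights now [3 3 3 2 1], max=3
Drop 3: I rot0 at col 0 lands with bottom-row=3; cleared 0 line(s) (total 0); column heights now [4 4 4 4 1], max=4
Drop 4: Z rot2 at col 1 lands with bottom-row=4; cleared 0 line(s) (total 0); column heights now [4 6 6 5 1], max=6
Drop 5: Z rot0 at col 2 lands with bottom-row=5; cleared 0 line(s) (total 0); column heights now [4 6 7 7 6], max=7
Test piece O rot0 at col 0 (width 2): heights before test = [4 6 7 7 6]; fits = False

Answer: no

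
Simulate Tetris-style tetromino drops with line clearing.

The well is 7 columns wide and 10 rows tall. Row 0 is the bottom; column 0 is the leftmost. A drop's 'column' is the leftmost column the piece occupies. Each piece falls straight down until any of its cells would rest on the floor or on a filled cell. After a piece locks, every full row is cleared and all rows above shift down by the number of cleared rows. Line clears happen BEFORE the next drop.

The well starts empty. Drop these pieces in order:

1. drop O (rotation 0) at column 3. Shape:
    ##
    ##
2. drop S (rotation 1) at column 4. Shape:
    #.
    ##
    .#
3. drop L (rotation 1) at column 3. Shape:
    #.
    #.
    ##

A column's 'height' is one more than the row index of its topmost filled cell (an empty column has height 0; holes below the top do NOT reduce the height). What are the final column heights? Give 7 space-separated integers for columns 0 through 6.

Drop 1: O rot0 at col 3 lands with bottom-row=0; cleared 0 line(s) (total 0); column heights now [0 0 0 2 2 0 0], max=2
Drop 2: S rot1 at col 4 lands with bottom-row=1; cleared 0 line(s) (total 0); column heights now [0 0 0 2 4 3 0], max=4
Drop 3: L rot1 at col 3 lands with bottom-row=4; cleared 0 line(s) (total 0); column heights now [0 0 0 7 5 3 0], max=7

Answer: 0 0 0 7 5 3 0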